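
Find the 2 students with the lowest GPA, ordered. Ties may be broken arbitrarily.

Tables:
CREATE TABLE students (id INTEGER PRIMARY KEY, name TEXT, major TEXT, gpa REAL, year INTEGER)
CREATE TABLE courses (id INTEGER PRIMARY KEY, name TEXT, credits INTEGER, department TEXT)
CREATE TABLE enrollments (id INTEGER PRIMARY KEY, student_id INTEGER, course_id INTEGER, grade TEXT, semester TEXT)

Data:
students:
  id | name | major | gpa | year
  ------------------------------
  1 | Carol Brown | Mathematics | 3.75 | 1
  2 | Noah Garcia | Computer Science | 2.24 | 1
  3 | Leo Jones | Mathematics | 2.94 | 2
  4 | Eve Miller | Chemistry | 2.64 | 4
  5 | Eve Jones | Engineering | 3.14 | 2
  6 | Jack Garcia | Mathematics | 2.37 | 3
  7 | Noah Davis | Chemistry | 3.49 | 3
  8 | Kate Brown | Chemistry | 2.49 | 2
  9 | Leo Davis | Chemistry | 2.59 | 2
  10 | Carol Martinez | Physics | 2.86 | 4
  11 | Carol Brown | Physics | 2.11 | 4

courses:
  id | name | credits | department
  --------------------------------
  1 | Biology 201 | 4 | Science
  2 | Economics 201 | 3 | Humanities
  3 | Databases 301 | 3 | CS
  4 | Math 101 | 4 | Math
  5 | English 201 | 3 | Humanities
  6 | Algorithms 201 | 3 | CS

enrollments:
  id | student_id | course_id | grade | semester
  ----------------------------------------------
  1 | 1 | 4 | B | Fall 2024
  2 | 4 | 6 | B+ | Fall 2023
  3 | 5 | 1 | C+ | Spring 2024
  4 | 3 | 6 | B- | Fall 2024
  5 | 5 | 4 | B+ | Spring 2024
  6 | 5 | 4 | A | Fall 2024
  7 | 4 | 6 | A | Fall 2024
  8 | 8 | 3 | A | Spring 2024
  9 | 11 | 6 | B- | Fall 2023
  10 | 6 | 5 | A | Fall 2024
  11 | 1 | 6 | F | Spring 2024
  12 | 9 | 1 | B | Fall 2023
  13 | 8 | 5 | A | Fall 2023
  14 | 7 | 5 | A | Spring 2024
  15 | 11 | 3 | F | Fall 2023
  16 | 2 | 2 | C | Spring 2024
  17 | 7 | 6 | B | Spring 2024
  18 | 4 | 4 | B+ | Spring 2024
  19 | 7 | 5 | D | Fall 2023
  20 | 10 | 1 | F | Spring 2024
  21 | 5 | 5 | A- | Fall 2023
SELECT name, gpa FROM students ORDER BY gpa ASC LIMIT 2

Execution result:
name | gpa
Carol Brown | 2.11
Noah Garcia | 2.24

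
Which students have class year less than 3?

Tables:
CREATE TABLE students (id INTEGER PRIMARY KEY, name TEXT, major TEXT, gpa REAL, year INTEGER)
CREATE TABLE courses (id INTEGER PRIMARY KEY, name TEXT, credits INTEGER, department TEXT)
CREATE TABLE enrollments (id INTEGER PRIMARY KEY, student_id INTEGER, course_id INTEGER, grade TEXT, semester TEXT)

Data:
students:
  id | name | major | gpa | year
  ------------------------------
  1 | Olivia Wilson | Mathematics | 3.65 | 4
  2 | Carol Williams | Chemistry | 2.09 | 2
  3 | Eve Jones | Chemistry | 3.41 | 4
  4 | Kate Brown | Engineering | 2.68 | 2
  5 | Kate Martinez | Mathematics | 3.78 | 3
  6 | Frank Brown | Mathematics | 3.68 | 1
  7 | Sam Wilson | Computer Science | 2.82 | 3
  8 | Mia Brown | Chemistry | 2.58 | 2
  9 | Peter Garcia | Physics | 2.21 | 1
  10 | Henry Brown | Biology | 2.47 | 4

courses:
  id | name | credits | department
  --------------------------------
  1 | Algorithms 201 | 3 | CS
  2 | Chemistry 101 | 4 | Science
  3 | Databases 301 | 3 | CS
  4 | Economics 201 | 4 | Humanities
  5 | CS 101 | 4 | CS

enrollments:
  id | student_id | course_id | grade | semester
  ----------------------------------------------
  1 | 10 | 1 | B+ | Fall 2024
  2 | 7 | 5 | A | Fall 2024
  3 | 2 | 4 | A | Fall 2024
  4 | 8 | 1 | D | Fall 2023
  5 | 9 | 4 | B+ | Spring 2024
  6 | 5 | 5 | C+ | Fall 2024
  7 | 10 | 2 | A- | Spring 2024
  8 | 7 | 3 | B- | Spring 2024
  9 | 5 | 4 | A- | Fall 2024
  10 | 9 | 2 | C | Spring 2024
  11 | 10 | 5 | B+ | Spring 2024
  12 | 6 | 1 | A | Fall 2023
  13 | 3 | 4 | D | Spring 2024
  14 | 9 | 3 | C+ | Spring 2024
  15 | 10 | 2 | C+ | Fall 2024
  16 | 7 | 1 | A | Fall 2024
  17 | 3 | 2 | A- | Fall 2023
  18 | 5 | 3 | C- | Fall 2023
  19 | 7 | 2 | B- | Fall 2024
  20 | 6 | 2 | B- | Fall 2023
SELECT name, year FROM students WHERE year < 3

Execution result:
name | year
Carol Williams | 2
Kate Brown | 2
Frank Brown | 1
Mia Brown | 2
Peter Garcia | 1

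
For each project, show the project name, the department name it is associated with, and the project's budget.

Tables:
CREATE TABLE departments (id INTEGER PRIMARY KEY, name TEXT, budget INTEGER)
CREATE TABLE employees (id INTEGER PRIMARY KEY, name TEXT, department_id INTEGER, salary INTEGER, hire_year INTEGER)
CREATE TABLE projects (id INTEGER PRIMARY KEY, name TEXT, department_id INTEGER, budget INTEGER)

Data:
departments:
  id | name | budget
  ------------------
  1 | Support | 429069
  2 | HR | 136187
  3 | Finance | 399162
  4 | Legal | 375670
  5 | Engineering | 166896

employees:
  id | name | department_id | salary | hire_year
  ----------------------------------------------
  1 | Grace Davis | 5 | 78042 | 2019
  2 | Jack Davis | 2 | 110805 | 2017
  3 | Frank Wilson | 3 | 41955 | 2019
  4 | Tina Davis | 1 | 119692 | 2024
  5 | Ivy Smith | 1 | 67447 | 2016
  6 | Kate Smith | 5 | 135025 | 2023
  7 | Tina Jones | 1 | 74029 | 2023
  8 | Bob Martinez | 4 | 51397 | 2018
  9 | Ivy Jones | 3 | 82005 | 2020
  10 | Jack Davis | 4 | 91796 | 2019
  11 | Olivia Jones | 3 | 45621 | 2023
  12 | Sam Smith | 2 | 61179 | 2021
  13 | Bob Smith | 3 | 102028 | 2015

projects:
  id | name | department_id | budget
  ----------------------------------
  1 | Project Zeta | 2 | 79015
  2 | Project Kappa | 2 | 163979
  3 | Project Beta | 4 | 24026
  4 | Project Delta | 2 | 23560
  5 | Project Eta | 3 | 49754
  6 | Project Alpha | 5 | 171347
SELECT c.name, p.name AS department, c.budget FROM projects c JOIN departments p ON c.department_id = p.id

Execution result:
name | department | budget
Project Zeta | HR | 79015
Project Kappa | HR | 163979
Project Beta | Legal | 24026
Project Delta | HR | 23560
Project Eta | Finance | 49754
Project Alpha | Engineering | 171347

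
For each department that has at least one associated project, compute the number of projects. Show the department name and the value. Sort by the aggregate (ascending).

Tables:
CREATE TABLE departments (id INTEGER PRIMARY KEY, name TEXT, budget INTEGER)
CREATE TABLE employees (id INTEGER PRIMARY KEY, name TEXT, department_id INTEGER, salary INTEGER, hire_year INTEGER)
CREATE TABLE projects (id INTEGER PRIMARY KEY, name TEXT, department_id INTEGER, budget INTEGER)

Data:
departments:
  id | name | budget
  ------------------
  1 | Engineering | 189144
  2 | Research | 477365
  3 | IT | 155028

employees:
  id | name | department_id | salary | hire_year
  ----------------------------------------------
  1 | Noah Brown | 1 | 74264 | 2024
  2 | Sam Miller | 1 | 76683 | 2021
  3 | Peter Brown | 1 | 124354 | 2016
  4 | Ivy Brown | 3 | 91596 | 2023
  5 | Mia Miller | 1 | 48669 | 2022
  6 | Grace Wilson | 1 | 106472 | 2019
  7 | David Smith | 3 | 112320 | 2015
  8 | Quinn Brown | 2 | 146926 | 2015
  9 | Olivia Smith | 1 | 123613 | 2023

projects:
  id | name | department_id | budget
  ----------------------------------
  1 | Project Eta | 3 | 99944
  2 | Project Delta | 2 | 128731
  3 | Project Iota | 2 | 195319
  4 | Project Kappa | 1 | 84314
SELECT p.name, COUNT(*) AS n FROM projects c JOIN departments p ON c.department_id = p.id GROUP BY p.id, p.name ORDER BY n ASC

Execution result:
name | n
Engineering | 1
IT | 1
Research | 2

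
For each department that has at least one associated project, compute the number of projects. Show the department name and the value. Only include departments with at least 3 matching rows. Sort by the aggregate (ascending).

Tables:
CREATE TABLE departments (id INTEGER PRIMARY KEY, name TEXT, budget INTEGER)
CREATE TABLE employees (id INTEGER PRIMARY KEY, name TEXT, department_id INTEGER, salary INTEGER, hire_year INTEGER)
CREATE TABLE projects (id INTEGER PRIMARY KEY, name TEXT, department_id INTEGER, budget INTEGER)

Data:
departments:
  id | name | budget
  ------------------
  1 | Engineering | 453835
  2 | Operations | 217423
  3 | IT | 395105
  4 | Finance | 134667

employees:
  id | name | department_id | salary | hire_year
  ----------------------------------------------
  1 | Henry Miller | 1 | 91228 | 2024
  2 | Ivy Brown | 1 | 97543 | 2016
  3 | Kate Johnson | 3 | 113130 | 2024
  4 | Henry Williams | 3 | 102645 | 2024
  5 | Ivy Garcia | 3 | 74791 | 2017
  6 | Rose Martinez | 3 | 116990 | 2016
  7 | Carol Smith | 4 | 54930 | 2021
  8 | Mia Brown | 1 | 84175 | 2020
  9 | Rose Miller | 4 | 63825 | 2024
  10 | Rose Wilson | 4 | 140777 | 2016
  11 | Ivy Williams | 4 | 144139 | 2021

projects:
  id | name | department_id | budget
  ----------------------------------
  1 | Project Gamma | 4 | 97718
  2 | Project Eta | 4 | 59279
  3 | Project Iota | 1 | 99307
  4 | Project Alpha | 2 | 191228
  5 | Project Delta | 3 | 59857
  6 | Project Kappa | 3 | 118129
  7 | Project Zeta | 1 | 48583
SELECT p.name, COUNT(*) AS n FROM projects c JOIN departments p ON c.department_id = p.id GROUP BY p.id, p.name HAVING COUNT(*) >= 3 ORDER BY n ASC

Execution result:
(no rows)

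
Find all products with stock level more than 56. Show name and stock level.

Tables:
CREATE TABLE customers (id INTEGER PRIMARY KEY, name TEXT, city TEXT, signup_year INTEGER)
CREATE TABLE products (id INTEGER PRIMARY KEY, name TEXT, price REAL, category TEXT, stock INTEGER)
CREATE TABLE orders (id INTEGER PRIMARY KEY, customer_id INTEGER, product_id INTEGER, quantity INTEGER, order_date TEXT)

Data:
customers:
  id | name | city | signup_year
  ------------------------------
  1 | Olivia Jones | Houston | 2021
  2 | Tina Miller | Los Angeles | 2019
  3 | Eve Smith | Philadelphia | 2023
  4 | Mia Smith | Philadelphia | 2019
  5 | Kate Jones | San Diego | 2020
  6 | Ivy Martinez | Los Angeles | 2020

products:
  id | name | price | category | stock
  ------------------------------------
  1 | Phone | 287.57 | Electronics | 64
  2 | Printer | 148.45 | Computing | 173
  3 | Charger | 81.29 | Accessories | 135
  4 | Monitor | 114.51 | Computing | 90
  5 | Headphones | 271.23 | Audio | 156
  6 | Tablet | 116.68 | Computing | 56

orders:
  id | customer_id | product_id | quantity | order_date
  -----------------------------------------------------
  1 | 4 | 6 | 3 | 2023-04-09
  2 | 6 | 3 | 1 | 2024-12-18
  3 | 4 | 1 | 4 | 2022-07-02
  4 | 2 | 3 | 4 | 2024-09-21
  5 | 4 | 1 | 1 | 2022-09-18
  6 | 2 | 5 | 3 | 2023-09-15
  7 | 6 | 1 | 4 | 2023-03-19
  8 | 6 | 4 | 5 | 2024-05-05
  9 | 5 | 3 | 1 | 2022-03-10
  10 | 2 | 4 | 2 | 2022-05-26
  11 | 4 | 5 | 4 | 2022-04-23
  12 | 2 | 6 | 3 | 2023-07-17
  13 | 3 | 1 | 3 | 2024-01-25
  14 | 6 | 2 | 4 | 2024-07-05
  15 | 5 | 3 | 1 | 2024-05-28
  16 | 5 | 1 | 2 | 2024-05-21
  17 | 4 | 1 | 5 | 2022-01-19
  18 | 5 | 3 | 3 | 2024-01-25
SELECT name, stock FROM products WHERE stock > 56

Execution result:
name | stock
Phone | 64
Printer | 173
Charger | 135
Monitor | 90
Headphones | 156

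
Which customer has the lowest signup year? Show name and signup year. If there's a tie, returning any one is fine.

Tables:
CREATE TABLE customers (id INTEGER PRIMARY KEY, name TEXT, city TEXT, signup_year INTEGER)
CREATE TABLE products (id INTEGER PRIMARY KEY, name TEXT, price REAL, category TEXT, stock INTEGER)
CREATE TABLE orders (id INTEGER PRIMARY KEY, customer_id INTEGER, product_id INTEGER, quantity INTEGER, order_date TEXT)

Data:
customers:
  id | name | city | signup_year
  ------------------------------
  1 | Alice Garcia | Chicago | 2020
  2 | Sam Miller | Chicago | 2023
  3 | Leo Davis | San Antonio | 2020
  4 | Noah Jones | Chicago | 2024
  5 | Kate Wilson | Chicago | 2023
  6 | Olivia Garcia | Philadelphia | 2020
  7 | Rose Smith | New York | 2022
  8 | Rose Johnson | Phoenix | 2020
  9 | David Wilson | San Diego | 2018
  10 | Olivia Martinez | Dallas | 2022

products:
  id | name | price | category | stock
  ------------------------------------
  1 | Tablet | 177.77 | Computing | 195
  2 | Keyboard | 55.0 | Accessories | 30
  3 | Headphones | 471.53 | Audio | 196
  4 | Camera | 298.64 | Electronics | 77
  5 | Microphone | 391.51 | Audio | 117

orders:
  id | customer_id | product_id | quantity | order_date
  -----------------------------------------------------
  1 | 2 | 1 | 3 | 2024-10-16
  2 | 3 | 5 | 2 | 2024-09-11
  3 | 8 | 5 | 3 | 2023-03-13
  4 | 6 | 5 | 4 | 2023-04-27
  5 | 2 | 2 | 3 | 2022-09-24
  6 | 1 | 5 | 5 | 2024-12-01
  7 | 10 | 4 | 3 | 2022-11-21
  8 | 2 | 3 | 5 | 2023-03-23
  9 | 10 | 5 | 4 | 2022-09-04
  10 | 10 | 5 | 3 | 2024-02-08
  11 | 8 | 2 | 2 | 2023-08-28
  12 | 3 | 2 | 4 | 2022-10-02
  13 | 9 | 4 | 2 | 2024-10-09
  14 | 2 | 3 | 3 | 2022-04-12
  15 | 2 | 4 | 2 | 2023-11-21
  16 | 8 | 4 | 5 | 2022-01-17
SELECT name, signup_year FROM customers ORDER BY signup_year ASC LIMIT 1

Execution result:
name | signup_year
David Wilson | 2018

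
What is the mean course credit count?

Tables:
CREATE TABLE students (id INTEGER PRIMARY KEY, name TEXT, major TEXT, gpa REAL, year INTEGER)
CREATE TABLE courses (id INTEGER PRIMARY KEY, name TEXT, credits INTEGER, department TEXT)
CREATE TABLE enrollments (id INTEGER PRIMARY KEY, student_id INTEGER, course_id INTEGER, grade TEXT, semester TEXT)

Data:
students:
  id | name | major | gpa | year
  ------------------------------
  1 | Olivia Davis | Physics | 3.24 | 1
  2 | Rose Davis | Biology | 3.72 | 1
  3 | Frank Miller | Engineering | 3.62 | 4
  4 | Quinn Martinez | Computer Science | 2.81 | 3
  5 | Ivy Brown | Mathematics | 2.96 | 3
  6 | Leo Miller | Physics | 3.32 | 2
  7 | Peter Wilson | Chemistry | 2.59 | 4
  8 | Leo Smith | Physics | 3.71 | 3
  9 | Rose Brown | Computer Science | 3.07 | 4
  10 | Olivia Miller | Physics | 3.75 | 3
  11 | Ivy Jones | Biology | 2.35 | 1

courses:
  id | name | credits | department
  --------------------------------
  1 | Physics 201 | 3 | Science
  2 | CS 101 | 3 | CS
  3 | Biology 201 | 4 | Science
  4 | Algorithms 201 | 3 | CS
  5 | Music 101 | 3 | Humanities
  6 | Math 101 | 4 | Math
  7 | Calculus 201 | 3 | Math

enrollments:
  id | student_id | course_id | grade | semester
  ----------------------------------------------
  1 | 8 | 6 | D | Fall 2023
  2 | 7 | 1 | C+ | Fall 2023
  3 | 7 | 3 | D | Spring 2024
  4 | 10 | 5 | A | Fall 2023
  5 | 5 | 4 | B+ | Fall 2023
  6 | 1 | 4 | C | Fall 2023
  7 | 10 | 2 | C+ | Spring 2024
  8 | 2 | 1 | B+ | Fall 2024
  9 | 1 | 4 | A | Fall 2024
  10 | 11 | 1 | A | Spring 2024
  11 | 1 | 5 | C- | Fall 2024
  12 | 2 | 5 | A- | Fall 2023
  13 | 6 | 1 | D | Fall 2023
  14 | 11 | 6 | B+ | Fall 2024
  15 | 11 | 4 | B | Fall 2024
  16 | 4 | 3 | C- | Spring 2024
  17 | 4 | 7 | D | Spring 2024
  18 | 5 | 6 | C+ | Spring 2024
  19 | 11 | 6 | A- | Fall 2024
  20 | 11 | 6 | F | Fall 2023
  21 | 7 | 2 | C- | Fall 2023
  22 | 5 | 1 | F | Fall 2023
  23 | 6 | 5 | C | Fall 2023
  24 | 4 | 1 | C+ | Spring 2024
SELECT AVG(credits) FROM courses

Execution result:
3.29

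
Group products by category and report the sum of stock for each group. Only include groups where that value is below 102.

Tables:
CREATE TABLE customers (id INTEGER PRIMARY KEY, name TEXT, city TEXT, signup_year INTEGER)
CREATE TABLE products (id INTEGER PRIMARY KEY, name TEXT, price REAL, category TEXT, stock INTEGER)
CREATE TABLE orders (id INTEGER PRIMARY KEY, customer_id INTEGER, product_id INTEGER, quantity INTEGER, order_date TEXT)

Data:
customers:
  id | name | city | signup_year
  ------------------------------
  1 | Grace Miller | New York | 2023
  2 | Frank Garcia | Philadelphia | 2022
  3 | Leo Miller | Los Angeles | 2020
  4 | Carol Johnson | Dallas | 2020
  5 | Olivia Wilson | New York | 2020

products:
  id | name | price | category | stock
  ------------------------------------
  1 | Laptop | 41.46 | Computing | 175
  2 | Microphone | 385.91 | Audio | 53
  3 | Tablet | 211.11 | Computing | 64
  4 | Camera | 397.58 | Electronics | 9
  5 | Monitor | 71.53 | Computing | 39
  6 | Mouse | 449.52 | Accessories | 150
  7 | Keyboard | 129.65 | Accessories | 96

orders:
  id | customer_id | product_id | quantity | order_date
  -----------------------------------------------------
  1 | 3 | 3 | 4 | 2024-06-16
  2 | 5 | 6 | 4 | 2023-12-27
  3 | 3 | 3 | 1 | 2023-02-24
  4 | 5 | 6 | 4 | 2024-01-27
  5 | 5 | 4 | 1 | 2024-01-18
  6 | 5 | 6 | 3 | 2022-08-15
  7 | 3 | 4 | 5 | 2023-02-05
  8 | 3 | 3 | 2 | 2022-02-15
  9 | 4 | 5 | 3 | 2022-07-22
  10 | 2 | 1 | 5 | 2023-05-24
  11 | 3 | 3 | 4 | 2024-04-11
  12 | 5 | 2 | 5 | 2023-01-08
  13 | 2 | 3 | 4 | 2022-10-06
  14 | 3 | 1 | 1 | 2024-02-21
SELECT category, SUM(stock) AS sum_stock FROM products GROUP BY category HAVING SUM(stock) < 102

Execution result:
category | sum_stock
Audio | 53
Electronics | 9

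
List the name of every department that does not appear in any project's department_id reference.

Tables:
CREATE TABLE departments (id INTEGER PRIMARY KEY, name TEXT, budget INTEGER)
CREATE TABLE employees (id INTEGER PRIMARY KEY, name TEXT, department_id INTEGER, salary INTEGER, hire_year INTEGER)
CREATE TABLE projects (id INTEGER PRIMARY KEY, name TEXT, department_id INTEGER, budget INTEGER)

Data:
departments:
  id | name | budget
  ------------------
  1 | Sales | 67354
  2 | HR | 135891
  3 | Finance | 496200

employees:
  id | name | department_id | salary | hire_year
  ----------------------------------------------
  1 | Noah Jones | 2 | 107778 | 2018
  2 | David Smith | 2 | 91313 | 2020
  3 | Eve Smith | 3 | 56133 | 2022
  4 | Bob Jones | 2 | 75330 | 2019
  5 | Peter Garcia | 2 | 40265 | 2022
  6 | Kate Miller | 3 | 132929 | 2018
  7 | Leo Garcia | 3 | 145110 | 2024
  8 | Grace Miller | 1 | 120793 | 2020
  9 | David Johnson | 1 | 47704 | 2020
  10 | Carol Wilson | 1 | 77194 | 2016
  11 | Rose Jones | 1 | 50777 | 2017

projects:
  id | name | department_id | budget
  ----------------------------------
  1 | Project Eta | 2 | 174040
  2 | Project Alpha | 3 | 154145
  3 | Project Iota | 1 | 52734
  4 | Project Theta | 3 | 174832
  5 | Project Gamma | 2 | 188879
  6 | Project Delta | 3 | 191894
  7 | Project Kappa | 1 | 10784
SELECT p.name FROM departments p LEFT JOIN projects c ON c.department_id = p.id WHERE c.id IS NULL

Execution result:
(no rows)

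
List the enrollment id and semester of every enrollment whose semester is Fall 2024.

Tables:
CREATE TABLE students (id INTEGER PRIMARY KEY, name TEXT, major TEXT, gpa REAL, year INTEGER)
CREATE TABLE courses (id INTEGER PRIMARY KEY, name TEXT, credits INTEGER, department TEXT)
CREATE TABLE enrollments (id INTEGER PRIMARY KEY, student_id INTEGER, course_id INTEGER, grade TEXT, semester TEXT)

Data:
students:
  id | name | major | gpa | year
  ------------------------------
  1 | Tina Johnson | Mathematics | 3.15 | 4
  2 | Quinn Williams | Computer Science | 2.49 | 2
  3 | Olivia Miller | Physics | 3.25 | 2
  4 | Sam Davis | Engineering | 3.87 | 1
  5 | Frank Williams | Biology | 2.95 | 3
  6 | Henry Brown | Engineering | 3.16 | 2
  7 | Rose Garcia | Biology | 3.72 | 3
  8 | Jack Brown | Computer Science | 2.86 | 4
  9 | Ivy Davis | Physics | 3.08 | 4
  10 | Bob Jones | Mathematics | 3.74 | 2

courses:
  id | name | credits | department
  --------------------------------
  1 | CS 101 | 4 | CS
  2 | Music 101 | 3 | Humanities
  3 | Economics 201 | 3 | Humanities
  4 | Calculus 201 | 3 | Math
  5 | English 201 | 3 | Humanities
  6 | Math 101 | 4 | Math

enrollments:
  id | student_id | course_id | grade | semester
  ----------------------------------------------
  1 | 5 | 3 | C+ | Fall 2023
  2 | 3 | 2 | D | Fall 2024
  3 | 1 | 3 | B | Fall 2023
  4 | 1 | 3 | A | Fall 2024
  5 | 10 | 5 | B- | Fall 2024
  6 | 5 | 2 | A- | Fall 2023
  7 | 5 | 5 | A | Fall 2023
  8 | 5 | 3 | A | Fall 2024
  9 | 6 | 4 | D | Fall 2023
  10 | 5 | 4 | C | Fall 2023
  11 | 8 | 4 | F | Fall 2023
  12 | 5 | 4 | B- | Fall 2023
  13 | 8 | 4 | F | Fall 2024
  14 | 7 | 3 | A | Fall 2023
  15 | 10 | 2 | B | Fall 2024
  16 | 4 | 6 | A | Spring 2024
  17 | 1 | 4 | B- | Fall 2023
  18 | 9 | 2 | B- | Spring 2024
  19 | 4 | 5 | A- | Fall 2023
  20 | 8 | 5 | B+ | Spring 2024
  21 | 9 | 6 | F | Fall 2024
SELECT id, semester FROM enrollments WHERE semester = 'Fall 2024'

Execution result:
id | semester
2 | Fall 2024
4 | Fall 2024
5 | Fall 2024
8 | Fall 2024
13 | Fall 2024
15 | Fall 2024
21 | Fall 2024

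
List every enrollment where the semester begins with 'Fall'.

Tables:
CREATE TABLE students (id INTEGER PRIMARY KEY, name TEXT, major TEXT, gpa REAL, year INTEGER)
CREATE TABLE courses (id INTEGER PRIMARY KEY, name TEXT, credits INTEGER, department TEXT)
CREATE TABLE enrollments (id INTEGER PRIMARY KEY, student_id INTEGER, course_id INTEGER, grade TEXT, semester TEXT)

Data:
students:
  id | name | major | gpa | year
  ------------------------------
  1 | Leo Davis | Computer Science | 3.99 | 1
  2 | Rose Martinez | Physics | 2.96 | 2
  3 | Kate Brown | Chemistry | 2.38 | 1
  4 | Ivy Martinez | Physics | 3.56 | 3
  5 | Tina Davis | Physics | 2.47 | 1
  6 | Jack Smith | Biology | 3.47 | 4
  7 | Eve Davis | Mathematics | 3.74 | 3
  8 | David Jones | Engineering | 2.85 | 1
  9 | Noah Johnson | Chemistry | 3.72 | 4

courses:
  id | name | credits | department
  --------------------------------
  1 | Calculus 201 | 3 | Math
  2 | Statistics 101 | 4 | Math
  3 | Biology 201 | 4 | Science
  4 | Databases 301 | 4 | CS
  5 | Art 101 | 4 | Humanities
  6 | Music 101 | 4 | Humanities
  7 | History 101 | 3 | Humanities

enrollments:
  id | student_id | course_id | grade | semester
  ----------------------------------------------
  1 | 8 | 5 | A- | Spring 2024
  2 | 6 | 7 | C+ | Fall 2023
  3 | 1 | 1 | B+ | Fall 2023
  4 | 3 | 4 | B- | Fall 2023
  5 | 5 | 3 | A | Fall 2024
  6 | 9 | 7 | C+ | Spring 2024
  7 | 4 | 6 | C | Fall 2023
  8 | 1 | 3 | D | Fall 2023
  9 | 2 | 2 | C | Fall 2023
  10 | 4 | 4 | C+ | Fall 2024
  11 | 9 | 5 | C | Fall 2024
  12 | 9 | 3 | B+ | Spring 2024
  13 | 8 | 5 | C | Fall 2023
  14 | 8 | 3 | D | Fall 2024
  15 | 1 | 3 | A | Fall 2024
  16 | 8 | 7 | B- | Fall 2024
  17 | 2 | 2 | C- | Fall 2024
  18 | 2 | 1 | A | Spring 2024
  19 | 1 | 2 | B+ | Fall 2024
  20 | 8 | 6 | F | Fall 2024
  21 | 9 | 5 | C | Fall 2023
SELECT id, semester FROM enrollments WHERE semester LIKE 'Fall%'

Execution result:
id | semester
2 | Fall 2023
3 | Fall 2023
4 | Fall 2023
5 | Fall 2024
7 | Fall 2023
8 | Fall 2023
9 | Fall 2023
10 | Fall 2024
11 | Fall 2024
13 | Fall 2023
14 | Fall 2024
15 | Fall 2024
16 | Fall 2024
17 | Fall 2024
19 | Fall 2024
20 | Fall 2024
21 | Fall 2023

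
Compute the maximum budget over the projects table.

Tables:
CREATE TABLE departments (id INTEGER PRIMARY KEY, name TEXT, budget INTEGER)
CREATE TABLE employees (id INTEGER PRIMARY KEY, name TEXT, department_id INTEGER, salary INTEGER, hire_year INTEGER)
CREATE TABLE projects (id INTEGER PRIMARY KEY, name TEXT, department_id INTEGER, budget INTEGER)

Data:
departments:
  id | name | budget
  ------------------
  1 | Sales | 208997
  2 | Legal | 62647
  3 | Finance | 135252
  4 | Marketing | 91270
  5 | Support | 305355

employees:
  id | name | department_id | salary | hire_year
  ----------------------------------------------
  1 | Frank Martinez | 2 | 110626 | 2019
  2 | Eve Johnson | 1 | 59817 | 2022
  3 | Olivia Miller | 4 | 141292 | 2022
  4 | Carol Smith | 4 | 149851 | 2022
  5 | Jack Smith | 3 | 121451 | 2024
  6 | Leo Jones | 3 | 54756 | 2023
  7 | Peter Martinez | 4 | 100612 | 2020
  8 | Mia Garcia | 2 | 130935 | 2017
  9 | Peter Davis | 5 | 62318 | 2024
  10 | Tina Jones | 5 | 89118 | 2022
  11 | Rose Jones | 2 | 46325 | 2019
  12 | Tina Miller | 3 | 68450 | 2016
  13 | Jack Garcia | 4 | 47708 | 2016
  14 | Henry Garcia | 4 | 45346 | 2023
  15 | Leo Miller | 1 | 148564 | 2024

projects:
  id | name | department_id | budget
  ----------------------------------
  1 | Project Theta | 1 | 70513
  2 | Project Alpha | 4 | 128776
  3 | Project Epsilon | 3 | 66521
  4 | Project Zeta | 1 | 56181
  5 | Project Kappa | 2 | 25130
SELECT MAX(budget) FROM projects

Execution result:
128776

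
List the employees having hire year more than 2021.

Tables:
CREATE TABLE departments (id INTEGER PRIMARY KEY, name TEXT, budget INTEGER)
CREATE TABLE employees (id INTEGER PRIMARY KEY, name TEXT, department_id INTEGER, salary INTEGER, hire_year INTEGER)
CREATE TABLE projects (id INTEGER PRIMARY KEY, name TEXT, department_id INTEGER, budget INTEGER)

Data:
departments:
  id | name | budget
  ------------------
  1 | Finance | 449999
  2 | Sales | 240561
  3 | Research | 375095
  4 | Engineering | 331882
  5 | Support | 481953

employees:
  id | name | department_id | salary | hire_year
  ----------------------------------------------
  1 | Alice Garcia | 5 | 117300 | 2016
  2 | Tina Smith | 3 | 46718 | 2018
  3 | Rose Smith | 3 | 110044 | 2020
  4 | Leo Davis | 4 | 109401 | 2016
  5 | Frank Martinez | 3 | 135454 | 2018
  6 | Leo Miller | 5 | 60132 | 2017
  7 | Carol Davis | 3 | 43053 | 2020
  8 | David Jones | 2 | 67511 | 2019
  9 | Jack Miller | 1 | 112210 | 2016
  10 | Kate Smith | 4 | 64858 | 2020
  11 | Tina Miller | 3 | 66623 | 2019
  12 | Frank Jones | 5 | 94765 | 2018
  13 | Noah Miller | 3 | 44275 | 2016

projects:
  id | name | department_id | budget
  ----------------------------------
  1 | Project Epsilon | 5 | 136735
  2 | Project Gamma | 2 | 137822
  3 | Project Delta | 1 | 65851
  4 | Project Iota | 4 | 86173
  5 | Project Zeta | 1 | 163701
SELECT name, hire_year FROM employees WHERE hire_year > 2021

Execution result:
(no rows)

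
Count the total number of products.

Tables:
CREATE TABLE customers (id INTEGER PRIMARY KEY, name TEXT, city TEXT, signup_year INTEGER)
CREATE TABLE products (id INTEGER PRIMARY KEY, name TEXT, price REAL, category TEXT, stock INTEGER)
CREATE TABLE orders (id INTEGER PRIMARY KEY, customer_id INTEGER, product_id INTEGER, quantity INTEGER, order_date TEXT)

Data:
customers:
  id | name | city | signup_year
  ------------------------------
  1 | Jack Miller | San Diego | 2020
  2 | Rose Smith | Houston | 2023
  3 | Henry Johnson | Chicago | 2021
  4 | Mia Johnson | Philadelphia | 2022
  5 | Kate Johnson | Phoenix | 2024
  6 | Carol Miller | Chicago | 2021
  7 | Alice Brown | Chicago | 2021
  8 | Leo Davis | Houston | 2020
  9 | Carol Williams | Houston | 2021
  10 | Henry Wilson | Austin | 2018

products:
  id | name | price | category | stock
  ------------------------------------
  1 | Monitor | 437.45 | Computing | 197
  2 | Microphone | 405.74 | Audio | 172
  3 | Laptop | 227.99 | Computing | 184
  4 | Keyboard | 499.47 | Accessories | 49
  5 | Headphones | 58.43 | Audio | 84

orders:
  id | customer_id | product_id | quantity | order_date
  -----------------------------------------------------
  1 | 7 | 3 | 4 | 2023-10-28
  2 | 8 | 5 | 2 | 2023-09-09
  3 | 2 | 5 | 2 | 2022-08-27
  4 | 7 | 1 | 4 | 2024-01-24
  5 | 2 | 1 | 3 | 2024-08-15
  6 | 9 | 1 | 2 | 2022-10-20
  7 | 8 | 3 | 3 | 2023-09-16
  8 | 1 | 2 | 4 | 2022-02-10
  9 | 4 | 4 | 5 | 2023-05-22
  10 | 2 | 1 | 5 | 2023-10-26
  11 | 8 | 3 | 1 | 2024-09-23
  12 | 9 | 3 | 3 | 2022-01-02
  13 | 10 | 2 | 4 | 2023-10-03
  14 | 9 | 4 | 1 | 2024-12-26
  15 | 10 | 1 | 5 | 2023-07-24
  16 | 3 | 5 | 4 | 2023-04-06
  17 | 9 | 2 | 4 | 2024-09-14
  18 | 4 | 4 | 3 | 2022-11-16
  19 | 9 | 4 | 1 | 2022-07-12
SELECT COUNT(*) FROM products

Execution result:
5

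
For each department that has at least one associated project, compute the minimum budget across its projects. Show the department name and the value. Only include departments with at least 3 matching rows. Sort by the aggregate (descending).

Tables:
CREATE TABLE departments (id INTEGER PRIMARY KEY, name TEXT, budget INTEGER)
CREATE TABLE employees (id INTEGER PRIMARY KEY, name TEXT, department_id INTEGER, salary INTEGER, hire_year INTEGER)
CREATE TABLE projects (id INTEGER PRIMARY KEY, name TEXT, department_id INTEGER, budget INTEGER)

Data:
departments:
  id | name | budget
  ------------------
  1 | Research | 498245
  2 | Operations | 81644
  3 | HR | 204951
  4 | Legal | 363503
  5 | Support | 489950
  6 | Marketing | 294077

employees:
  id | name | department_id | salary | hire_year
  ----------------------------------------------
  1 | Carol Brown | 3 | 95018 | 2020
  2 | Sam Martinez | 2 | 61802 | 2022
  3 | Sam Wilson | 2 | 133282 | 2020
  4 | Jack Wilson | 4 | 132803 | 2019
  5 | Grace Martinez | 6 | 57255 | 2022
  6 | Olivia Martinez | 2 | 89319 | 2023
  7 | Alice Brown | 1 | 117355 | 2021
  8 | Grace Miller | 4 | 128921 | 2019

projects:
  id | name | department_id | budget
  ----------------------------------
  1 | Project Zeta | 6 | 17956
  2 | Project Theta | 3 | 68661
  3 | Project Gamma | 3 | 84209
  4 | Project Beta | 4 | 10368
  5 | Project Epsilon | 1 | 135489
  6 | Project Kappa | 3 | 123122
SELECT p.name, MIN(c.budget) AS min_budget FROM projects c JOIN departments p ON c.department_id = p.id GROUP BY p.id, p.name HAVING COUNT(*) >= 3 ORDER BY min_budget DESC

Execution result:
name | min_budget
HR | 68661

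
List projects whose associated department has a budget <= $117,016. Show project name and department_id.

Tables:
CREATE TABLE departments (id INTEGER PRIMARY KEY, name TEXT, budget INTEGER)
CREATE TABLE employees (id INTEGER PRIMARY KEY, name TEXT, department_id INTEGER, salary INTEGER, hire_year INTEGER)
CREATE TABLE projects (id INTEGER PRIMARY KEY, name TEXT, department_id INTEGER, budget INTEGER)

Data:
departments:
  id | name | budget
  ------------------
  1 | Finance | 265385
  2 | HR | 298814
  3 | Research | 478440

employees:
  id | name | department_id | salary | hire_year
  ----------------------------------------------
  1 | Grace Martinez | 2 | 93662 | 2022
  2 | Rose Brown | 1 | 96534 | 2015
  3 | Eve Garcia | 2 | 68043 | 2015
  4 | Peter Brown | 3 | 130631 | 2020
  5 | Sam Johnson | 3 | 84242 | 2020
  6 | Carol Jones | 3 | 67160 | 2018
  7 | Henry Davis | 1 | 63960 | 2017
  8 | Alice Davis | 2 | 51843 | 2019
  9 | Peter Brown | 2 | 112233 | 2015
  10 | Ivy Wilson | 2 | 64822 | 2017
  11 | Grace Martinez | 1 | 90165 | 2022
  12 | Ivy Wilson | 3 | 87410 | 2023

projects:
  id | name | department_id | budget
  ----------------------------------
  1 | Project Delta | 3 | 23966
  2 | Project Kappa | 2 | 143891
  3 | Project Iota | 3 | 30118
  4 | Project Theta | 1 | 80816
SELECT name, department_id FROM projects WHERE department_id IN (SELECT id FROM departments WHERE budget <= 117016)

Execution result:
(no rows)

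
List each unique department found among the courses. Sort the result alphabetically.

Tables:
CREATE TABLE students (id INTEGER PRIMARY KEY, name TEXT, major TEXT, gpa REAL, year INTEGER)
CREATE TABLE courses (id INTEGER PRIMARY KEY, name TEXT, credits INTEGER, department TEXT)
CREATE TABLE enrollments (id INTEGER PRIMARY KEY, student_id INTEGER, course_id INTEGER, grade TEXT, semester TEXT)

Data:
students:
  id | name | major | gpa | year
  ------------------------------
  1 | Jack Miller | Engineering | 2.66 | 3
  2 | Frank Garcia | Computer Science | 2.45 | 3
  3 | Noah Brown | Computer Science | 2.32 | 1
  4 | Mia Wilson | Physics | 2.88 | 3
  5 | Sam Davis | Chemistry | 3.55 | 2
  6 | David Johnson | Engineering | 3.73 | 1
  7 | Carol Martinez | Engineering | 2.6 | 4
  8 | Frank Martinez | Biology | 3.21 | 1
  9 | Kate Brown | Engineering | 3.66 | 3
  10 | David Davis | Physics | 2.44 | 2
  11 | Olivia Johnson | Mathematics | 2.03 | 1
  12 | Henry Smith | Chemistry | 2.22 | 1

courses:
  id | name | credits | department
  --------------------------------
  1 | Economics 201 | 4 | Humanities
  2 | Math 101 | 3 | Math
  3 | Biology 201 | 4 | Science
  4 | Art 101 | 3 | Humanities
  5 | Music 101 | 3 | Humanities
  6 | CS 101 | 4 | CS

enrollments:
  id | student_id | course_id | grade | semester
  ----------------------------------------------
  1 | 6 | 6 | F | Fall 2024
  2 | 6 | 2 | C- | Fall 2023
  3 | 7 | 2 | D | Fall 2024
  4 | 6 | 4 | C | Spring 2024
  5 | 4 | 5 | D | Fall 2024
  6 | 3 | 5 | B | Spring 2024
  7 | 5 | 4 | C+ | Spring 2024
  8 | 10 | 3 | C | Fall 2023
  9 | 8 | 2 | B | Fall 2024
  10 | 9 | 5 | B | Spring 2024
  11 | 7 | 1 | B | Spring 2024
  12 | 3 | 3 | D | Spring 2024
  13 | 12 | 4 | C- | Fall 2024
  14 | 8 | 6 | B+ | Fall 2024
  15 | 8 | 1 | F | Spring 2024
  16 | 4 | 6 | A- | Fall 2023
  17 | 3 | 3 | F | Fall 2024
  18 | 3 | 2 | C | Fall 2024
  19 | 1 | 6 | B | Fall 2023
SELECT DISTINCT department FROM courses ORDER BY department

Execution result:
department
CS
Humanities
Math
Science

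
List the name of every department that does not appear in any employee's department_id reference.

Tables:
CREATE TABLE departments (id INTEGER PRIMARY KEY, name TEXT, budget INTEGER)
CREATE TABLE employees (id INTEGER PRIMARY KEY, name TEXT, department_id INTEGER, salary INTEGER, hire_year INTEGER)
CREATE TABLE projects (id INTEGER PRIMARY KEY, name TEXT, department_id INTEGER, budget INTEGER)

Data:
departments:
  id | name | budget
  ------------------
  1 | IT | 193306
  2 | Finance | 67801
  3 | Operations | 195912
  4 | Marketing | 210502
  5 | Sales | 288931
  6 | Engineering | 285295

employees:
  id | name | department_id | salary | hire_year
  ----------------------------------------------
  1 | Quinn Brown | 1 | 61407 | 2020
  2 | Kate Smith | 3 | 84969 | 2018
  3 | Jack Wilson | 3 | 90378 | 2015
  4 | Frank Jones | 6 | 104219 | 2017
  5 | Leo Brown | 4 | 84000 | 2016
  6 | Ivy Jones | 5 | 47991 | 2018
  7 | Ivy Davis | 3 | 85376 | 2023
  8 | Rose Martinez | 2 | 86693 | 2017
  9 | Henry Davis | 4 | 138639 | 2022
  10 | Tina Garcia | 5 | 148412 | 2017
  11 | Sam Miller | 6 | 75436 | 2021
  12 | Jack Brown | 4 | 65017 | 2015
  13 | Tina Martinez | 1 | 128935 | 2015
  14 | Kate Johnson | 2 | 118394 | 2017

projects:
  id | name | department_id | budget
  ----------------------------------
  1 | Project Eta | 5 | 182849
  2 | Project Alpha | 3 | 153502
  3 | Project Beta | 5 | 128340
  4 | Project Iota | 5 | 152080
SELECT p.name FROM departments p LEFT JOIN employees c ON c.department_id = p.id WHERE c.id IS NULL

Execution result:
(no rows)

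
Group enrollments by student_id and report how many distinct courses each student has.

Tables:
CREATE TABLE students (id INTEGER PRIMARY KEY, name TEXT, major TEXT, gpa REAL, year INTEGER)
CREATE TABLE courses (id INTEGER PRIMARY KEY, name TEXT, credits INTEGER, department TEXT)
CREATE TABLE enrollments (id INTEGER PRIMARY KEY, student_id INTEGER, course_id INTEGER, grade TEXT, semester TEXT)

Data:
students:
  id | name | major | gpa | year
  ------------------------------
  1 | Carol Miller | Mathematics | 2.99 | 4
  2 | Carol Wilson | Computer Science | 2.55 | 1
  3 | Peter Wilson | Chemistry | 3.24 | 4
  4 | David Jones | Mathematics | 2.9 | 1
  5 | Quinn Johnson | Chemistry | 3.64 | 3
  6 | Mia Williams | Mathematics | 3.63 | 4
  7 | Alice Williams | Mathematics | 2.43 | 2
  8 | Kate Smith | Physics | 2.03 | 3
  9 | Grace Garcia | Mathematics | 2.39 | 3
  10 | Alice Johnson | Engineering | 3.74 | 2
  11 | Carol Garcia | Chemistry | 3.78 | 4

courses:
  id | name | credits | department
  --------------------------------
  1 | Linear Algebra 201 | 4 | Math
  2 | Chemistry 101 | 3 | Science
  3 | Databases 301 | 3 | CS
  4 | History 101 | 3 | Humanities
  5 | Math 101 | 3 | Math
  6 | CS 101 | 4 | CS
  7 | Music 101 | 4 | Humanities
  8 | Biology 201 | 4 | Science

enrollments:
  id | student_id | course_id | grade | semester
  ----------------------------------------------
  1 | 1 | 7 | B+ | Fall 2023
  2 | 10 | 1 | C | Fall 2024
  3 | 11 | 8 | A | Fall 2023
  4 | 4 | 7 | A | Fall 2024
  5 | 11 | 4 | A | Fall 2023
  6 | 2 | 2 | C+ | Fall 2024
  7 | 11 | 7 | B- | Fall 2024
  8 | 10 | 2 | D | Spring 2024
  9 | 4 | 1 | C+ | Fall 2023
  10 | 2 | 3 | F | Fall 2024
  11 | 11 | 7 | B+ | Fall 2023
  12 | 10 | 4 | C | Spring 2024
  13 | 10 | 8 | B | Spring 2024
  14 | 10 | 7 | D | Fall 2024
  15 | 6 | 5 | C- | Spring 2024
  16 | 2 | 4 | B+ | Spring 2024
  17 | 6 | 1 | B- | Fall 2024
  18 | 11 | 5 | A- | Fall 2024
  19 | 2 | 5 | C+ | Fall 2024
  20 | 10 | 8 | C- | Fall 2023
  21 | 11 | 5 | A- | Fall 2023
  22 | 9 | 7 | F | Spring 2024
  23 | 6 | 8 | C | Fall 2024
SELECT student_id, COUNT(DISTINCT course_id) AS distinct_course_count FROM enrollments GROUP BY student_id

Execution result:
student_id | distinct_course_count
1 | 1
2 | 4
4 | 2
6 | 3
9 | 1
10 | 5
11 | 4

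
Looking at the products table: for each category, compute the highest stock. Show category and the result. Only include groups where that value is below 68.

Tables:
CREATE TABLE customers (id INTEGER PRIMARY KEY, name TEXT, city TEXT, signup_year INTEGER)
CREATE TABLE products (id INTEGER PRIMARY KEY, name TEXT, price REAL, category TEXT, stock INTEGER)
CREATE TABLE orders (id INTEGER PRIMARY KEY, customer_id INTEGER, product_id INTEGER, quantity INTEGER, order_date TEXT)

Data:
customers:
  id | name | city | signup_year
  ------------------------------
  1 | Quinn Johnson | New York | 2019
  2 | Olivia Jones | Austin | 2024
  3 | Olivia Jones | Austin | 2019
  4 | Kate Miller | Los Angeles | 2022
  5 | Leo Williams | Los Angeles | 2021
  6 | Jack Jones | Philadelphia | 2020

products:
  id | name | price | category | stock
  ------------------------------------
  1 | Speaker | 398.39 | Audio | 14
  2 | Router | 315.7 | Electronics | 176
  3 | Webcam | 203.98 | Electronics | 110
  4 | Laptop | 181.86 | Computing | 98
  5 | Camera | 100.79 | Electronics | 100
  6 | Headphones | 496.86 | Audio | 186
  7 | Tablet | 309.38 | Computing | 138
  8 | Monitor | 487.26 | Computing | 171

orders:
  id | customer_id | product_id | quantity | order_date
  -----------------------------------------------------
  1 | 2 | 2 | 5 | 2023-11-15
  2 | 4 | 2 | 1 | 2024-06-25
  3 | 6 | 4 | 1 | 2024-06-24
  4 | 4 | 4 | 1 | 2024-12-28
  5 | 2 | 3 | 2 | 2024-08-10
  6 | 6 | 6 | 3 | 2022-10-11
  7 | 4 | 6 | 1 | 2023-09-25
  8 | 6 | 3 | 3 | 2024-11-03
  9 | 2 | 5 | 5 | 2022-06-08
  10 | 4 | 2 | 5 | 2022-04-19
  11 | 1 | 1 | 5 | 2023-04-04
SELECT category, MAX(stock) AS max_stock FROM products GROUP BY category HAVING MAX(stock) < 68

Execution result:
(no rows)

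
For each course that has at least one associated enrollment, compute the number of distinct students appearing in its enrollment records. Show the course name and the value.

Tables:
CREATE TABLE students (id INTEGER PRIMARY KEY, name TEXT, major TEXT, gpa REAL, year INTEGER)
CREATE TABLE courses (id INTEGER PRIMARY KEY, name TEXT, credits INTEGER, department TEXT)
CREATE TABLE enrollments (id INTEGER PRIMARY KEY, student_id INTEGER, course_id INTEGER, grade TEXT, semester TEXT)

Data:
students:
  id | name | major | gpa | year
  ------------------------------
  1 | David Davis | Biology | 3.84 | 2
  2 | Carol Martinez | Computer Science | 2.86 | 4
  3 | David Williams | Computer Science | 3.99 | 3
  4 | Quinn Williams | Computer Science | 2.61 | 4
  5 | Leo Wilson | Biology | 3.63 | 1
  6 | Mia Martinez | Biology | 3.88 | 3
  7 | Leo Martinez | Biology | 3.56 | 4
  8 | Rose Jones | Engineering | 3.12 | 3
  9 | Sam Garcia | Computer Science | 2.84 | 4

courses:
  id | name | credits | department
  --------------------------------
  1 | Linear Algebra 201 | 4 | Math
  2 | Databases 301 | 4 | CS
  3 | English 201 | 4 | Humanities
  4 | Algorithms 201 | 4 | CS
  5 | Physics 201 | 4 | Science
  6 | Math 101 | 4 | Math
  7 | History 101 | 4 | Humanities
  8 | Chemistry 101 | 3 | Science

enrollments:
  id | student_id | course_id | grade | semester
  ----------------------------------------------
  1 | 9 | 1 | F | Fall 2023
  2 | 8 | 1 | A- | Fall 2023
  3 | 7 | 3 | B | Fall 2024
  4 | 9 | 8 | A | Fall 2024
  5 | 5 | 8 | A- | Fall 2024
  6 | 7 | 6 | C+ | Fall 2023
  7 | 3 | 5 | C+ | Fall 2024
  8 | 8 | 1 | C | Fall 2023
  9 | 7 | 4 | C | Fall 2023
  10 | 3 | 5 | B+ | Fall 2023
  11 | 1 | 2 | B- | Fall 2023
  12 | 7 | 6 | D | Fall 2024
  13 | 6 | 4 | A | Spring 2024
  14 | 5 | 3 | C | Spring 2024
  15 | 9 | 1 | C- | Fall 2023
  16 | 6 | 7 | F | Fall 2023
SELECT p.name, COUNT(DISTINCT c.student_id) AS distinct_student_count FROM enrollments c JOIN courses p ON c.course_id = p.id GROUP BY p.id, p.name

Execution result:
name | distinct_student_count
Linear Algebra 201 | 2
Databases 301 | 1
English 201 | 2
Algorithms 201 | 2
Physics 201 | 1
Math 101 | 1
History 101 | 1
Chemistry 101 | 2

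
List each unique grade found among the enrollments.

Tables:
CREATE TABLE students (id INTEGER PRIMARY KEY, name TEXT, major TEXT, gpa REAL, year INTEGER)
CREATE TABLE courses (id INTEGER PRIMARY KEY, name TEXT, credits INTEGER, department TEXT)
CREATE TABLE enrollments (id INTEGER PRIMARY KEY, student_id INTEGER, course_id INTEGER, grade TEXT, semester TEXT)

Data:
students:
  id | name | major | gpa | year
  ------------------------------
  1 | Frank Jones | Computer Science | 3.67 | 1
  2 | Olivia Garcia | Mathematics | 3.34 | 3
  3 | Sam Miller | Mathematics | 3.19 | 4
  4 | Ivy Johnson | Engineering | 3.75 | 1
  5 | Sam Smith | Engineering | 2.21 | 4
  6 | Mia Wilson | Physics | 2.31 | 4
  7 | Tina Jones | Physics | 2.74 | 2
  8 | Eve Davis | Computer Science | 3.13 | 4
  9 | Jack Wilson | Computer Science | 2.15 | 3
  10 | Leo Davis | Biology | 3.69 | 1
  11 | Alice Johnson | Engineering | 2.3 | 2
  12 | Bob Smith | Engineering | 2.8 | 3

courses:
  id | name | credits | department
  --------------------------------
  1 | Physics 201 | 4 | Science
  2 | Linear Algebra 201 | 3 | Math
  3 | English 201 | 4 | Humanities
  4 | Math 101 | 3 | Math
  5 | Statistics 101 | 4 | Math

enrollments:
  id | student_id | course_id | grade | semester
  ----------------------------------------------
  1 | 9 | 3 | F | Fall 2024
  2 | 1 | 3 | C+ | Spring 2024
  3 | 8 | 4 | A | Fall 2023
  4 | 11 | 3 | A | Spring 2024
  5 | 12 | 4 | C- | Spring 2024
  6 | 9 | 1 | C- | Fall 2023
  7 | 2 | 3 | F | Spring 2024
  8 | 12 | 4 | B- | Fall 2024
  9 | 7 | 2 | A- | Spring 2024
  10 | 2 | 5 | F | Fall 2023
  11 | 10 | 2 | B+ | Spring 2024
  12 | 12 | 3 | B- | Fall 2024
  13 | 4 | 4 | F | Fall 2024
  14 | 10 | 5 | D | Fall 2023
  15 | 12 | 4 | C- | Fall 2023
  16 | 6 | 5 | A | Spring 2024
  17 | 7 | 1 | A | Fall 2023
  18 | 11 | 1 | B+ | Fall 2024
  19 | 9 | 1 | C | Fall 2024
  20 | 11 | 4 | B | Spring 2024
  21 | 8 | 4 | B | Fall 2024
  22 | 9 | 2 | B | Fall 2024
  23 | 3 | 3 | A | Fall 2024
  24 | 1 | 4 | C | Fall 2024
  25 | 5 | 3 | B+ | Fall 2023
SELECT DISTINCT grade FROM enrollments

Execution result:
grade
F
C+
A
C-
B-
A-
B+
D
C
B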